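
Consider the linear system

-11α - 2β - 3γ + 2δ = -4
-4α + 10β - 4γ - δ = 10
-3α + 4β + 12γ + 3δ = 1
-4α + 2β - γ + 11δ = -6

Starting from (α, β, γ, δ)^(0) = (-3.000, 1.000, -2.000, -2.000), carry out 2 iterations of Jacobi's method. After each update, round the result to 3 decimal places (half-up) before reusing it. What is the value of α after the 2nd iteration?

Iteration 1:
  α = (-4 - (-2)·1.000 - (-3)·-2.000 - (2)·-2.000) / (-11) = 0.364
  β = (10 - (-4)·-3.000 - (-4)·-2.000 - (-1)·-2.000) / (10) = -1.200
  γ = (1 - (-3)·-3.000 - (4)·1.000 - (3)·-2.000) / (12) = -0.500
  δ = (-6 - (-4)·-3.000 - (2)·1.000 - (-1)·-2.000) / (11) = -2.000
Iteration 2:
  α = (-4 - (-2)·-1.200 - (-3)·-0.500 - (2)·-2.000) / (-11) = 0.355
  β = (10 - (-4)·0.364 - (-4)·-0.500 - (-1)·-2.000) / (10) = 0.746
  γ = (1 - (-3)·0.364 - (4)·-1.200 - (3)·-2.000) / (12) = 1.074
  δ = (-6 - (-4)·0.364 - (2)·-1.200 - (-1)·-0.500) / (11) = -0.240

0.355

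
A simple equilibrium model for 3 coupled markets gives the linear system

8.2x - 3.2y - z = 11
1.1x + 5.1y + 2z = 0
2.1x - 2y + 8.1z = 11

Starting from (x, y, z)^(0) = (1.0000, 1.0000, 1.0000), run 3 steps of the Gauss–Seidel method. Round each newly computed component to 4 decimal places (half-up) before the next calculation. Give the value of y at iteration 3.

Iteration 1:
  x = (11 - (-3.2)·1.0000 - (-1)·1.0000) / (8.2) = 1.8537
  y = (0 - (1.1)·1.8537 - (2)·1.0000) / (5.1) = -0.7920
  z = (11 - (2.1)·1.8537 - (-2)·-0.7920) / (8.1) = 0.6819
Iteration 2:
  x = (11 - (-3.2)·-0.7920 - (-1)·0.6819) / (8.2) = 1.1155
  y = (0 - (1.1)·1.1155 - (2)·0.6819) / (5.1) = -0.5080
  z = (11 - (2.1)·1.1155 - (-2)·-0.5080) / (8.1) = 0.9434
Iteration 3:
  x = (11 - (-3.2)·-0.5080 - (-1)·0.9434) / (8.2) = 1.2583
  y = (0 - (1.1)·1.2583 - (2)·0.9434) / (5.1) = -0.6414
  z = (11 - (2.1)·1.2583 - (-2)·-0.6414) / (8.1) = 0.8734

-0.6414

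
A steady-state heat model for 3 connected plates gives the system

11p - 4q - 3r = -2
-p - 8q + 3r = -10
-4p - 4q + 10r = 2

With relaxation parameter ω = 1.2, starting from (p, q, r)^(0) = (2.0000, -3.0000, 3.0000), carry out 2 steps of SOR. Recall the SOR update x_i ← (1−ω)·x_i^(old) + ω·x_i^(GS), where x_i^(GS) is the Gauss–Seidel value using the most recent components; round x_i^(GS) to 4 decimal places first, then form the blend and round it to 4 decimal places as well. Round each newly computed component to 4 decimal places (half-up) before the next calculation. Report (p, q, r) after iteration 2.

Iteration 1:
  p: GS value = (-2 - (-4)·-3.0000 - (-3)·3.0000) / (11) = -0.4545;  p ← (1−ω)·2.0000 + ω·-0.4545 = -0.9454
  q: GS value = (-10 - (-1)·-0.9454 - (3)·3.0000) / (-8) = 2.4932;  q ← (1−ω)·-3.0000 + ω·2.4932 = 3.5918
  r: GS value = (2 - (-4)·-0.9454 - (-4)·3.5918) / (10) = 1.2586;  r ← (1−ω)·3.0000 + ω·1.2586 = 0.9103
Iteration 2:
  p: GS value = (-2 - (-4)·3.5918 - (-3)·0.9103) / (11) = 1.3726;  p ← (1−ω)·-0.9454 + ω·1.3726 = 1.8362
  q: GS value = (-10 - (-1)·1.8362 - (3)·0.9103) / (-8) = 1.3618;  q ← (1−ω)·3.5918 + ω·1.3618 = 0.9158
  r: GS value = (2 - (-4)·1.8362 - (-4)·0.9158) / (10) = 1.3008;  r ← (1−ω)·0.9103 + ω·1.3008 = 1.3789

(1.8362, 0.9158, 1.3789)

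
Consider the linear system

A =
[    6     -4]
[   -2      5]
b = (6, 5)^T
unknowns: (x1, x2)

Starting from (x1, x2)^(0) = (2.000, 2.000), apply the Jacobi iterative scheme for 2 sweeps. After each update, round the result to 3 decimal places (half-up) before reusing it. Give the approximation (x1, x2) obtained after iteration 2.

Iteration 1:
  x1 = (6 - (-4)·2.000) / (6) = 2.333
  x2 = (5 - (-2)·2.000) / (5) = 1.800
Iteration 2:
  x1 = (6 - (-4)·1.800) / (6) = 2.200
  x2 = (5 - (-2)·2.333) / (5) = 1.933

(2.200, 1.933)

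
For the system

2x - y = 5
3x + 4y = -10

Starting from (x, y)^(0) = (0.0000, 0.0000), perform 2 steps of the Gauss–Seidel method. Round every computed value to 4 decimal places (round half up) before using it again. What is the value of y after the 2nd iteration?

-2.7344

Iteration 1:
  x = (5 - (-1)·0.0000) / (2) = 2.5000
  y = (-10 - (3)·2.5000) / (4) = -4.3750
Iteration 2:
  x = (5 - (-1)·-4.3750) / (2) = 0.3125
  y = (-10 - (3)·0.3125) / (4) = -2.7344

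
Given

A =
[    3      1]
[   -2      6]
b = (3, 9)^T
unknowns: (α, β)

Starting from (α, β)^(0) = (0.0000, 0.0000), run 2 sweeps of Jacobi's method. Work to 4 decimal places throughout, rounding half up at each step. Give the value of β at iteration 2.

Iteration 1:
  α = (3 - (1)·0.0000) / (3) = 1.0000
  β = (9 - (-2)·0.0000) / (6) = 1.5000
Iteration 2:
  α = (3 - (1)·1.5000) / (3) = 0.5000
  β = (9 - (-2)·1.0000) / (6) = 1.8333

1.8333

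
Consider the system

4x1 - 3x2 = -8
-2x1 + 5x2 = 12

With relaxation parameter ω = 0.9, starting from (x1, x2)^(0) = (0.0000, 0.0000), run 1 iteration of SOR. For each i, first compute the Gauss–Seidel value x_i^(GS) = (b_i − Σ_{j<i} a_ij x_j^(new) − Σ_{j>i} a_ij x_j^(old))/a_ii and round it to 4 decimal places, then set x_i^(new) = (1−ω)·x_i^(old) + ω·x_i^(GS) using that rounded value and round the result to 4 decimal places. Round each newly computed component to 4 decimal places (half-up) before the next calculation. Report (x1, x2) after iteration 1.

(-1.8000, 1.5120)

Iteration 1:
  x1: GS value = (-8 - (-3)·0.0000) / (4) = -2.0000;  x1 ← (1−ω)·0.0000 + ω·-2.0000 = -1.8000
  x2: GS value = (12 - (-2)·-1.8000) / (5) = 1.6800;  x2 ← (1−ω)·0.0000 + ω·1.6800 = 1.5120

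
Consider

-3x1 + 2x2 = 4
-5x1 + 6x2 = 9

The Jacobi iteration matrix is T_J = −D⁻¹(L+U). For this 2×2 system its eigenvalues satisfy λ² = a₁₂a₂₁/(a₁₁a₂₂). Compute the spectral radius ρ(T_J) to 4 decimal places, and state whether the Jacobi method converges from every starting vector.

a₁₂a₂₁/(a₁₁a₂₂) = (2)·(-5) / ((-3)·(6)) = 0.555556
ρ = √|0.555556| = √0.555556 = 0.7454
ρ < 1, so Jacobi converges

0.7454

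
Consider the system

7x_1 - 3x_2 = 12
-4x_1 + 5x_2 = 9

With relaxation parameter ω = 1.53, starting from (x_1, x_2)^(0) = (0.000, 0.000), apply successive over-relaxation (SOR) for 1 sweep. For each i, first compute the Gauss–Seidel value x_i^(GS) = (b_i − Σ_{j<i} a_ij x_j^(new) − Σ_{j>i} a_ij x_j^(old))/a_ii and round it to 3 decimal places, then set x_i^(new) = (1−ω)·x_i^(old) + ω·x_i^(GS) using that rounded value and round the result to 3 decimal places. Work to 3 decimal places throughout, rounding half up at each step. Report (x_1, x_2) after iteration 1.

(2.622, 5.964)

Iteration 1:
  x_1: GS value = (12 - (-3)·0.000) / (7) = 1.714;  x_1 ← (1−ω)·0.000 + ω·1.714 = 2.622
  x_2: GS value = (9 - (-4)·2.622) / (5) = 3.898;  x_2 ← (1−ω)·0.000 + ω·3.898 = 5.964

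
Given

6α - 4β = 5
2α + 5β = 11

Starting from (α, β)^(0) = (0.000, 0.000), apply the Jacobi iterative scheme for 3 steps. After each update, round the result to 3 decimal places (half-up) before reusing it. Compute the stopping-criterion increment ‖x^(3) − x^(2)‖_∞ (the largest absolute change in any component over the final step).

Iteration 1:
  α = (5 - (-4)·0.000) / (6) = 0.833
  β = (11 - (2)·0.000) / (5) = 2.200
Iteration 2:
  α = (5 - (-4)·2.200) / (6) = 2.300
  β = (11 - (2)·0.833) / (5) = 1.867
Iteration 3:
  α = (5 - (-4)·1.867) / (6) = 2.078
  β = (11 - (2)·2.300) / (5) = 1.280
Change: (-0.222, -0.587) → max |·| = 0.587

0.587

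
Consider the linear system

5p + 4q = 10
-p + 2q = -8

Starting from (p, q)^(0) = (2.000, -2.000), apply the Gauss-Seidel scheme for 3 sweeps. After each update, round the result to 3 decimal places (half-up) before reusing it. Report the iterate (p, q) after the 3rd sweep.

Iteration 1:
  p = (10 - (4)·-2.000) / (5) = 3.600
  q = (-8 - (-1)·3.600) / (2) = -2.200
Iteration 2:
  p = (10 - (4)·-2.200) / (5) = 3.760
  q = (-8 - (-1)·3.760) / (2) = -2.120
Iteration 3:
  p = (10 - (4)·-2.120) / (5) = 3.696
  q = (-8 - (-1)·3.696) / (2) = -2.152

(3.696, -2.152)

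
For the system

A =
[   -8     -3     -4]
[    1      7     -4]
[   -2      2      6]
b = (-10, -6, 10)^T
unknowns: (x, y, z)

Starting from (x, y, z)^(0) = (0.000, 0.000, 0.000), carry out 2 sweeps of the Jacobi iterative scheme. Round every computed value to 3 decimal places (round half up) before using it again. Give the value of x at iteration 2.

Iteration 1:
  x = (-10 - (-3)·0.000 - (-4)·0.000) / (-8) = 1.250
  y = (-6 - (1)·0.000 - (-4)·0.000) / (7) = -0.857
  z = (10 - (-2)·0.000 - (2)·0.000) / (6) = 1.667
Iteration 2:
  x = (-10 - (-3)·-0.857 - (-4)·1.667) / (-8) = 0.738
  y = (-6 - (1)·1.250 - (-4)·1.667) / (7) = -0.083
  z = (10 - (-2)·1.250 - (2)·-0.857) / (6) = 2.369

0.738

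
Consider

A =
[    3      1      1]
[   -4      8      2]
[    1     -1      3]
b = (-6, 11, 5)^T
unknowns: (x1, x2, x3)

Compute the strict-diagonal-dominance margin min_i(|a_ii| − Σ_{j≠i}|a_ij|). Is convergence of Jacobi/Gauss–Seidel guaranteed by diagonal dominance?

1

row 1: |3| − (1+1) = 1
row 2: |8| − (4+2) = 2
row 3: |3| − (1+1) = 1
minimum over rows = 1 → strictly diagonally dominant (convergence guaranteed)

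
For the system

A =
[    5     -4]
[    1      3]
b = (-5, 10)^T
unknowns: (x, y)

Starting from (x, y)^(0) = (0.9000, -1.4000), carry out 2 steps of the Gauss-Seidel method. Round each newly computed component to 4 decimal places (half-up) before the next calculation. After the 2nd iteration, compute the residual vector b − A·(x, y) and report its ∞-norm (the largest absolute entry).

Iteration 1:
  x = (-5 - (-4)·-1.4000) / (5) = -2.1200
  y = (10 - (1)·-2.1200) / (3) = 4.0400
Iteration 2:
  x = (-5 - (-4)·4.0400) / (5) = 2.2320
  y = (10 - (1)·2.2320) / (3) = 2.5893
Residual b − A·x = (-5.8028, 0.0001); ∞-norm = 5.8028

5.8028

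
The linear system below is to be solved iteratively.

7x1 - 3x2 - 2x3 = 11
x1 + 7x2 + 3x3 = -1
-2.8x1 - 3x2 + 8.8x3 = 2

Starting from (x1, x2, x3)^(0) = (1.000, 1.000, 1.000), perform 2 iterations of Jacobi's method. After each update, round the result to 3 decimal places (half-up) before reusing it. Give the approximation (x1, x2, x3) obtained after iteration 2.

Iteration 1:
  x1 = (11 - (-3)·1.000 - (-2)·1.000) / (7) = 2.286
  x2 = (-1 - (1)·1.000 - (3)·1.000) / (7) = -0.714
  x3 = (2 - (-2.8)·1.000 - (-3)·1.000) / (8.8) = 0.886
Iteration 2:
  x1 = (11 - (-3)·-0.714 - (-2)·0.886) / (7) = 1.519
  x2 = (-1 - (1)·2.286 - (3)·0.886) / (7) = -0.849
  x3 = (2 - (-2.8)·2.286 - (-3)·-0.714) / (8.8) = 0.711

(1.519, -0.849, 0.711)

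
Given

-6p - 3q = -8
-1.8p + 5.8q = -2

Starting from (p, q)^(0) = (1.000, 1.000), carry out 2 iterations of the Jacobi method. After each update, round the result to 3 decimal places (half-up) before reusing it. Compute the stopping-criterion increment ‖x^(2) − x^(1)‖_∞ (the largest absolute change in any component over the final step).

0.517

Iteration 1:
  p = (-8 - (-3)·1.000) / (-6) = 0.833
  q = (-2 - (-1.8)·1.000) / (5.8) = -0.034
Iteration 2:
  p = (-8 - (-3)·-0.034) / (-6) = 1.350
  q = (-2 - (-1.8)·0.833) / (5.8) = -0.086
Change: (0.517, -0.052) → max |·| = 0.517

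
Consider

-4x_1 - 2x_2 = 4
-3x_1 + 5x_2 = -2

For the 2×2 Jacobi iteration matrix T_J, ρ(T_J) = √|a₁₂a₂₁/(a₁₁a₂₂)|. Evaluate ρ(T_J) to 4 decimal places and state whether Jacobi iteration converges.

0.5477

a₁₂a₂₁/(a₁₁a₂₂) = (-2)·(-3) / ((-4)·(5)) = -0.300000
ρ = √|-0.300000| = √0.300000 = 0.5477
ρ < 1, so Jacobi converges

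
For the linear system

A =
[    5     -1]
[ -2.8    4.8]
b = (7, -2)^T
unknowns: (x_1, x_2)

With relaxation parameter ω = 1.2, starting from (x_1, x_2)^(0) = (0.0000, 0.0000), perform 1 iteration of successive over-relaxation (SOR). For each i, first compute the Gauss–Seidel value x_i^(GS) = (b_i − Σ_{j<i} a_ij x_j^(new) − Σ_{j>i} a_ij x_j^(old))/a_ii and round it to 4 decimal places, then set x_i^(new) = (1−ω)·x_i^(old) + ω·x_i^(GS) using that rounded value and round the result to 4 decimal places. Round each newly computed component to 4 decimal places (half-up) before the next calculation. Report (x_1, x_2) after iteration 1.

(1.6800, 0.6760)

Iteration 1:
  x_1: GS value = (7 - (-1)·0.0000) / (5) = 1.4000;  x_1 ← (1−ω)·0.0000 + ω·1.4000 = 1.6800
  x_2: GS value = (-2 - (-2.8)·1.6800) / (4.8) = 0.5633;  x_2 ← (1−ω)·0.0000 + ω·0.5633 = 0.6760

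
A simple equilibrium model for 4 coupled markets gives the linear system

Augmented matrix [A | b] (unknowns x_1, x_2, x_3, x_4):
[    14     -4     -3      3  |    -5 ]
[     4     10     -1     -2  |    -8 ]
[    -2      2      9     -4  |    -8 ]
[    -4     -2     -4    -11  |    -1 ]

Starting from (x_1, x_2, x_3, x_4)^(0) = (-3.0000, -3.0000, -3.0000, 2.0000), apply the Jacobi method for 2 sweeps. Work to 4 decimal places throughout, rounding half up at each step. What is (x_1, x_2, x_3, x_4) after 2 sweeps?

(-0.8182, 0.6779, -0.2554, 0.8312)

Iteration 1:
  x_1 = (-5 - (-4)·-3.0000 - (-3)·-3.0000 - (3)·2.0000) / (14) = -2.2857
  x_2 = (-8 - (4)·-3.0000 - (-1)·-3.0000 - (-2)·2.0000) / (10) = 0.5000
  x_3 = (-8 - (-2)·-3.0000 - (2)·-3.0000 - (-4)·2.0000) / (9) = 0.0000
  x_4 = (-1 - (-4)·-3.0000 - (-2)·-3.0000 - (-4)·-3.0000) / (-11) = 2.8182
Iteration 2:
  x_1 = (-5 - (-4)·0.5000 - (-3)·0.0000 - (3)·2.8182) / (14) = -0.8182
  x_2 = (-8 - (4)·-2.2857 - (-1)·0.0000 - (-2)·2.8182) / (10) = 0.6779
  x_3 = (-8 - (-2)·-2.2857 - (2)·0.5000 - (-4)·2.8182) / (9) = -0.2554
  x_4 = (-1 - (-4)·-2.2857 - (-2)·0.5000 - (-4)·0.0000) / (-11) = 0.8312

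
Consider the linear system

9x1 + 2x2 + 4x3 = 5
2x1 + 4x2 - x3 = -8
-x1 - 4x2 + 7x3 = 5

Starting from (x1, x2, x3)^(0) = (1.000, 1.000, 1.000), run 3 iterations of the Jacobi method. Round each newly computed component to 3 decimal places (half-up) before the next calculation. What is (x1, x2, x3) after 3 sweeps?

(1.169, -2.357, -0.133)

Iteration 1:
  x1 = (5 - (2)·1.000 - (4)·1.000) / (9) = -0.111
  x2 = (-8 - (2)·1.000 - (-1)·1.000) / (4) = -2.250
  x3 = (5 - (-1)·1.000 - (-4)·1.000) / (7) = 1.429
Iteration 2:
  x1 = (5 - (2)·-2.250 - (4)·1.429) / (9) = 0.420
  x2 = (-8 - (2)·-0.111 - (-1)·1.429) / (4) = -1.587
  x3 = (5 - (-1)·-0.111 - (-4)·-2.250) / (7) = -0.587
Iteration 3:
  x1 = (5 - (2)·-1.587 - (4)·-0.587) / (9) = 1.169
  x2 = (-8 - (2)·0.420 - (-1)·-0.587) / (4) = -2.357
  x3 = (5 - (-1)·0.420 - (-4)·-1.587) / (7) = -0.133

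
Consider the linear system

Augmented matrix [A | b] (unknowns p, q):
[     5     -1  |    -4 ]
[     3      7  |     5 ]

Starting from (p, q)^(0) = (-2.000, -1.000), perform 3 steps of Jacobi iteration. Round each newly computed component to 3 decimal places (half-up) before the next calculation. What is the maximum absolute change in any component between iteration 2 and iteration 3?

0.220

Iteration 1:
  p = (-4 - (-1)·-1.000) / (5) = -1.000
  q = (5 - (3)·-2.000) / (7) = 1.571
Iteration 2:
  p = (-4 - (-1)·1.571) / (5) = -0.486
  q = (5 - (3)·-1.000) / (7) = 1.143
Iteration 3:
  p = (-4 - (-1)·1.143) / (5) = -0.571
  q = (5 - (3)·-0.486) / (7) = 0.923
Change: (-0.085, -0.220) → max |·| = 0.220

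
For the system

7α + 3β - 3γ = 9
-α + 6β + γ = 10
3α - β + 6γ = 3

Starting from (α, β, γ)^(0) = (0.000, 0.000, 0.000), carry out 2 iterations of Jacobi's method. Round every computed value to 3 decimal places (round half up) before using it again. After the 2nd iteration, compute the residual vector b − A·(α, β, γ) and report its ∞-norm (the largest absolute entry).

1.630

Iteration 1:
  α = (9 - (3)·0.000 - (-3)·0.000) / (7) = 1.286
  β = (10 - (-1)·0.000 - (1)·0.000) / (6) = 1.667
  γ = (3 - (3)·0.000 - (-1)·0.000) / (6) = 0.500
Iteration 2:
  α = (9 - (3)·1.667 - (-3)·0.500) / (7) = 0.786
  β = (10 - (-1)·1.286 - (1)·0.500) / (6) = 1.798
  γ = (3 - (3)·1.286 - (-1)·1.667) / (6) = 0.135
Residual b − A·x = (-1.491, -0.137, 1.630); ∞-norm = 1.630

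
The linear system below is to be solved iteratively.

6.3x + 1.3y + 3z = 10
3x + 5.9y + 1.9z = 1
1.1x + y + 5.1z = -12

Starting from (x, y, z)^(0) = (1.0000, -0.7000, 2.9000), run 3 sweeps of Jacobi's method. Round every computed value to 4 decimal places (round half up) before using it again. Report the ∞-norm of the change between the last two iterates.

1.4323

Iteration 1:
  x = (10 - (1.3)·-0.7000 - (3)·2.9000) / (6.3) = 0.3508
  y = (1 - (3)·1.0000 - (1.9)·2.9000) / (5.9) = -1.2729
  z = (-12 - (1.1)·1.0000 - (1)·-0.7000) / (5.1) = -2.4314
Iteration 2:
  x = (10 - (1.3)·-1.2729 - (3)·-2.4314) / (6.3) = 3.0078
  y = (1 - (3)·0.3508 - (1.9)·-2.4314) / (5.9) = 0.7741
  z = (-12 - (1.1)·0.3508 - (1)·-1.2729) / (5.1) = -2.1790
Iteration 3:
  x = (10 - (1.3)·0.7741 - (3)·-2.1790) / (6.3) = 2.4652
  y = (1 - (3)·3.0078 - (1.9)·-2.1790) / (5.9) = -0.6582
  z = (-12 - (1.1)·3.0078 - (1)·0.7741) / (5.1) = -3.1535
Change: (-0.5426, -1.4323, -0.9745) → max |·| = 1.4323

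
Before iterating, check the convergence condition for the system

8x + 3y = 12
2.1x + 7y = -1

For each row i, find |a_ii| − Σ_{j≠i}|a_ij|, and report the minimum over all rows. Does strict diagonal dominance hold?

4.9

row 1: |8| − (3) = 5
row 2: |7| − (2.1) = 4.9
minimum over rows = 4.9 → strictly diagonally dominant (convergence guaranteed)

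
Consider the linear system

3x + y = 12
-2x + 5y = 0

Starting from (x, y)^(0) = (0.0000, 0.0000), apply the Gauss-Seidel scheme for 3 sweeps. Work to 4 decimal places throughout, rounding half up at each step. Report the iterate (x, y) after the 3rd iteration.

(3.5378, 1.4151)

Iteration 1:
  x = (12 - (1)·0.0000) / (3) = 4.0000
  y = (0 - (-2)·4.0000) / (5) = 1.6000
Iteration 2:
  x = (12 - (1)·1.6000) / (3) = 3.4667
  y = (0 - (-2)·3.4667) / (5) = 1.3867
Iteration 3:
  x = (12 - (1)·1.3867) / (3) = 3.5378
  y = (0 - (-2)·3.5378) / (5) = 1.4151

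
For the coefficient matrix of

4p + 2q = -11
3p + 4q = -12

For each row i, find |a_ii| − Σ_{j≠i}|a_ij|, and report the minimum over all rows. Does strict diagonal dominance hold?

1

row 1: |4| − (2) = 2
row 2: |4| − (3) = 1
minimum over rows = 1 → strictly diagonally dominant (convergence guaranteed)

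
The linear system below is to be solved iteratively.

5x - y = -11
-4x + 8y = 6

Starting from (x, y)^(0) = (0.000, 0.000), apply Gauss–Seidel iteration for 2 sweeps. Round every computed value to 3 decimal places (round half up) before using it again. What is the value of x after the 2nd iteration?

Iteration 1:
  x = (-11 - (-1)·0.000) / (5) = -2.200
  y = (6 - (-4)·-2.200) / (8) = -0.350
Iteration 2:
  x = (-11 - (-1)·-0.350) / (5) = -2.270
  y = (6 - (-4)·-2.270) / (8) = -0.385

-2.270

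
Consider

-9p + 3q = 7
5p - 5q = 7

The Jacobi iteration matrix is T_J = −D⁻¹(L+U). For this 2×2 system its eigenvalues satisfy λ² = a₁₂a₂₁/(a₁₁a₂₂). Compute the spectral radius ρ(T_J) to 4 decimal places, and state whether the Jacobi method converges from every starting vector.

a₁₂a₂₁/(a₁₁a₂₂) = (3)·(5) / ((-9)·(-5)) = 0.333333
ρ = √|0.333333| = √0.333333 = 0.5774
ρ < 1, so Jacobi converges

0.5774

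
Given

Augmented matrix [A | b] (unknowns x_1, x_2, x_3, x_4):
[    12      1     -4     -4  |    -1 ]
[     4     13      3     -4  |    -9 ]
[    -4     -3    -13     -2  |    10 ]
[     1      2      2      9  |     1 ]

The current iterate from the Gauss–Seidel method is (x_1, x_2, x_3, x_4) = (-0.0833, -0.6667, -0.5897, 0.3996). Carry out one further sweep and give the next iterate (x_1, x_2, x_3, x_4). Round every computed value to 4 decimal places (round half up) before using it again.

(-0.0911, -0.4052, -0.7092, 0.3689)

One sweep:
  x_1 = (-1 - (1)·-0.6667 - (-4)·-0.5897 - (-4)·0.3996) / (12) = -0.0911
  x_2 = (-9 - (4)·-0.0911 - (3)·-0.5897 - (-4)·0.3996) / (13) = -0.4052
  x_3 = (10 - (-4)·-0.0911 - (-3)·-0.4052 - (-2)·0.3996) / (-13) = -0.7092
  x_4 = (1 - (1)·-0.0911 - (2)·-0.4052 - (2)·-0.7092) / (9) = 0.3689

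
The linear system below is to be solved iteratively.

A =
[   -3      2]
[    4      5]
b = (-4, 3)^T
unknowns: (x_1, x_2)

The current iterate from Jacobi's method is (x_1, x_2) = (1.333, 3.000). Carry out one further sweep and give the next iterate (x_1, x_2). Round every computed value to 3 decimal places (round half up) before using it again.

One sweep:
  x_1 = (-4 - (2)·3.000) / (-3) = 3.333
  x_2 = (3 - (4)·1.333) / (5) = -0.466

(3.333, -0.466)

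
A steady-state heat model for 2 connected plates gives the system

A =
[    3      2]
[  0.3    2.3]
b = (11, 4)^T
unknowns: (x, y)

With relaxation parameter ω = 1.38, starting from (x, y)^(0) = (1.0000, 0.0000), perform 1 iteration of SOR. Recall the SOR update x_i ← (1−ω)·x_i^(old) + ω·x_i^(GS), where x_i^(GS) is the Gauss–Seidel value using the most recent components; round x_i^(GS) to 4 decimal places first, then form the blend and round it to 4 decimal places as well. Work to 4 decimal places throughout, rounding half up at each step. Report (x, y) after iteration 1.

(4.6800, 1.5576)

Iteration 1:
  x: GS value = (11 - (2)·0.0000) / (3) = 3.6667;  x ← (1−ω)·1.0000 + ω·3.6667 = 4.6800
  y: GS value = (4 - (0.3)·4.6800) / (2.3) = 1.1287;  y ← (1−ω)·0.0000 + ω·1.1287 = 1.5576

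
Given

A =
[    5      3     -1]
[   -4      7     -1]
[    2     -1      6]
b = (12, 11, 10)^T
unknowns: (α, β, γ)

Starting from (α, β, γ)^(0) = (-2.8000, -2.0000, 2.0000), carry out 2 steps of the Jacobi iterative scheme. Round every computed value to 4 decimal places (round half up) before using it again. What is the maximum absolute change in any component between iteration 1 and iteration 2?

3.9239

Iteration 1:
  α = (12 - (3)·-2.0000 - (-1)·2.0000) / (5) = 4.0000
  β = (11 - (-4)·-2.8000 - (-1)·2.0000) / (7) = 0.2571
  γ = (10 - (2)·-2.8000 - (-1)·-2.0000) / (6) = 2.2667
Iteration 2:
  α = (12 - (3)·0.2571 - (-1)·2.2667) / (5) = 2.6991
  β = (11 - (-4)·4.0000 - (-1)·2.2667) / (7) = 4.1810
  γ = (10 - (2)·4.0000 - (-1)·0.2571) / (6) = 0.3762
Change: (-1.3009, 3.9239, -1.8905) → max |·| = 3.9239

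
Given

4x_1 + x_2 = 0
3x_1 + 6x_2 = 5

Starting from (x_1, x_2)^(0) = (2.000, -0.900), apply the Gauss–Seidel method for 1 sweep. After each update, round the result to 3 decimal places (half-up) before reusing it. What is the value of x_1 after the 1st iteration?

Iteration 1:
  x_1 = (0 - (1)·-0.900) / (4) = 0.225
  x_2 = (5 - (3)·0.225) / (6) = 0.721

0.225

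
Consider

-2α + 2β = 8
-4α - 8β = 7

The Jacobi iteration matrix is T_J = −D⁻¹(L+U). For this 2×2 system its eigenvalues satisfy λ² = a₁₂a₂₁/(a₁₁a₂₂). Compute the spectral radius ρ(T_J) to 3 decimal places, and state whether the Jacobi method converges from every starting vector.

a₁₂a₂₁/(a₁₁a₂₂) = (2)·(-4) / ((-2)·(-8)) = -0.500000
ρ = √|-0.500000| = √0.500000 = 0.707
ρ < 1, so Jacobi converges

0.707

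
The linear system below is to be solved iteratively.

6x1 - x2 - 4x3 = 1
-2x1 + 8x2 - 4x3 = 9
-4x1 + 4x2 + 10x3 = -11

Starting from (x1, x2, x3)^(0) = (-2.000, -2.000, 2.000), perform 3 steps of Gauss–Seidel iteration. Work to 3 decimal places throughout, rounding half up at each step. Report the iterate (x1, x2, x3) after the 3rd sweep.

(-0.719, 0.256, -1.490)

Iteration 1:
  x1 = (1 - (-1)·-2.000 - (-4)·2.000) / (6) = 1.167
  x2 = (9 - (-2)·1.167 - (-4)·2.000) / (8) = 2.417
  x3 = (-11 - (-4)·1.167 - (4)·2.417) / (10) = -1.600
Iteration 2:
  x1 = (1 - (-1)·2.417 - (-4)·-1.600) / (6) = -0.497
  x2 = (9 - (-2)·-0.497 - (-4)·-1.600) / (8) = 0.201
  x3 = (-11 - (-4)·-0.497 - (4)·0.201) / (10) = -1.379
Iteration 3:
  x1 = (1 - (-1)·0.201 - (-4)·-1.379) / (6) = -0.719
  x2 = (9 - (-2)·-0.719 - (-4)·-1.379) / (8) = 0.256
  x3 = (-11 - (-4)·-0.719 - (4)·0.256) / (10) = -1.490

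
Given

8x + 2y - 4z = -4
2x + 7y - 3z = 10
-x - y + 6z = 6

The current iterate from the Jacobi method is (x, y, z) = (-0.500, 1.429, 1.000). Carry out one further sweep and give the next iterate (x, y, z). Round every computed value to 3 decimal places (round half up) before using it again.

(-0.357, 2.000, 1.155)

One sweep:
  x = (-4 - (2)·1.429 - (-4)·1.000) / (8) = -0.357
  y = (10 - (2)·-0.500 - (-3)·1.000) / (7) = 2.000
  z = (6 - (-1)·-0.500 - (-1)·1.429) / (6) = 1.155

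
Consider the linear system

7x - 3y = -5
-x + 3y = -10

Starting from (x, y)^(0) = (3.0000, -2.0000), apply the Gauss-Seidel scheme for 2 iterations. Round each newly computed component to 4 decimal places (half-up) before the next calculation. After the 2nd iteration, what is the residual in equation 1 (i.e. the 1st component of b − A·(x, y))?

Iteration 1:
  x = (-5 - (-3)·-2.0000) / (7) = -1.5714
  y = (-10 - (-1)·-1.5714) / (3) = -3.8571
Iteration 2:
  x = (-5 - (-3)·-3.8571) / (7) = -2.3673
  y = (-10 - (-1)·-2.3673) / (3) = -4.1224
Residual b − A·x = (-0.7961, -0.0001)

-0.7961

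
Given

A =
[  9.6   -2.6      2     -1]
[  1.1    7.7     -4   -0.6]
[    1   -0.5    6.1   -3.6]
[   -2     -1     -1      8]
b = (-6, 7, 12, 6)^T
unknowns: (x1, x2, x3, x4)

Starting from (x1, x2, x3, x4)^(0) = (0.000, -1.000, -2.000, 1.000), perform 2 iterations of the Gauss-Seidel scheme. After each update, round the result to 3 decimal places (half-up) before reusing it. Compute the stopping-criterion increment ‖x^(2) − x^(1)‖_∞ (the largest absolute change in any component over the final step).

Iteration 1:
  x1 = (-6 - (-2.6)·-1.000 - (2)·-2.000 - (-1)·1.000) / (9.6) = -0.375
  x2 = (7 - (1.1)·-0.375 - (-4)·-2.000 - (-0.6)·1.000) / (7.7) = 0.002
  x3 = (12 - (1)·-0.375 - (-0.5)·0.002 - (-3.6)·1.000) / (6.1) = 2.619
  x4 = (6 - (-2)·-0.375 - (-1)·0.002 - (-1)·2.619) / (8) = 0.984
Iteration 2:
  x1 = (-6 - (-2.6)·0.002 - (2)·2.619 - (-1)·0.984) / (9.6) = -1.068
  x2 = (7 - (1.1)·-1.068 - (-4)·2.619 - (-0.6)·0.984) / (7.7) = 2.499
  x3 = (12 - (1)·-1.068 - (-0.5)·2.499 - (-3.6)·0.984) / (6.1) = 2.928
  x4 = (6 - (-2)·-1.068 - (-1)·2.499 - (-1)·2.928) / (8) = 1.161
Change: (-0.693, 2.497, 0.309, 0.177) → max |·| = 2.497

2.497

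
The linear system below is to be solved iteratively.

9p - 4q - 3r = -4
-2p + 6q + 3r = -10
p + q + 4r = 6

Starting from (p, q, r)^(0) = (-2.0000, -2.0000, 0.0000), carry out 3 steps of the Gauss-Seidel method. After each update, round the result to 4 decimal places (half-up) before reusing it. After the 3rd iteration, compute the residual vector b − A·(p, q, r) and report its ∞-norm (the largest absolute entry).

0.4175

Iteration 1:
  p = (-4 - (-4)·-2.0000 - (-3)·0.0000) / (9) = -1.3333
  q = (-10 - (-2)·-1.3333 - (3)·0.0000) / (6) = -2.1111
  r = (6 - (1)·-1.3333 - (1)·-2.1111) / (4) = 2.3611
Iteration 2:
  p = (-4 - (-4)·-2.1111 - (-3)·2.3611) / (9) = -0.5957
  q = (-10 - (-2)·-0.5957 - (3)·2.3611) / (6) = -3.0458
  r = (6 - (1)·-0.5957 - (1)·-3.0458) / (4) = 2.4104
Iteration 3:
  p = (-4 - (-4)·-3.0458 - (-3)·2.4104) / (9) = -0.9947
  q = (-10 - (-2)·-0.9947 - (3)·2.4104) / (6) = -3.2034
  r = (6 - (1)·-0.9947 - (1)·-3.2034) / (4) = 2.5495
Residual b − A·x = (-0.2128, -0.4175, 0.0001); ∞-norm = 0.4175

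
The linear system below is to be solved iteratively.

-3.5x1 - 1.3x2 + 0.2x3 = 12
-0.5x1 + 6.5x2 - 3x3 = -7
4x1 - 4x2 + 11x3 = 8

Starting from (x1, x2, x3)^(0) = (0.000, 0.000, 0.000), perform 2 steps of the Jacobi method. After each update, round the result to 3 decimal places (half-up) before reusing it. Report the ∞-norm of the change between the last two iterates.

Iteration 1:
  x1 = (12 - (-1.3)·0.000 - (0.2)·0.000) / (-3.5) = -3.429
  x2 = (-7 - (-0.5)·0.000 - (-3)·0.000) / (6.5) = -1.077
  x3 = (8 - (4)·0.000 - (-4)·0.000) / (11) = 0.727
Iteration 2:
  x1 = (12 - (-1.3)·-1.077 - (0.2)·0.727) / (-3.5) = -2.987
  x2 = (-7 - (-0.5)·-3.429 - (-3)·0.727) / (6.5) = -1.005
  x3 = (8 - (4)·-3.429 - (-4)·-1.077) / (11) = 1.583
Change: (0.442, 0.072, 0.856) → max |·| = 0.856

0.856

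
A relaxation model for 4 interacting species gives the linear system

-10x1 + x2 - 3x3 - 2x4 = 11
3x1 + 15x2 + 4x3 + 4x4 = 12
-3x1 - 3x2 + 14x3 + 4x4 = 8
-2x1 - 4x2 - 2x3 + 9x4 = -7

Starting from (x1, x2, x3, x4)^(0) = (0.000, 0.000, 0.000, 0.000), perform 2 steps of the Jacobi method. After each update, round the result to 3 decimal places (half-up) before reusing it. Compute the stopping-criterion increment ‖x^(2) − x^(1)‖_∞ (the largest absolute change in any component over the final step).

Iteration 1:
  x1 = (11 - (1)·0.000 - (-3)·0.000 - (-2)·0.000) / (-10) = -1.100
  x2 = (12 - (3)·0.000 - (4)·0.000 - (4)·0.000) / (15) = 0.800
  x3 = (8 - (-3)·0.000 - (-3)·0.000 - (4)·0.000) / (14) = 0.571
  x4 = (-7 - (-2)·0.000 - (-4)·0.000 - (-2)·0.000) / (9) = -0.778
Iteration 2:
  x1 = (11 - (1)·0.800 - (-3)·0.571 - (-2)·-0.778) / (-10) = -1.036
  x2 = (12 - (3)·-1.100 - (4)·0.571 - (4)·-0.778) / (15) = 1.075
  x3 = (8 - (-3)·-1.100 - (-3)·0.800 - (4)·-0.778) / (14) = 0.729
  x4 = (-7 - (-2)·-1.100 - (-4)·0.800 - (-2)·0.571) / (9) = -0.540
Change: (0.064, 0.275, 0.158, 0.238) → max |·| = 0.275

0.275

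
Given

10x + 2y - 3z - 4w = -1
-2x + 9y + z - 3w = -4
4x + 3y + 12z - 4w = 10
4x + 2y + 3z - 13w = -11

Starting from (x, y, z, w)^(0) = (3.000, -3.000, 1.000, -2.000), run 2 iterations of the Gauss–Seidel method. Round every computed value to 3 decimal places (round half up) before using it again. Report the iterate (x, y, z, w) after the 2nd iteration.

(0.593, -0.109, 0.919, 1.224)

Iteration 1:
  x = (-1 - (2)·-3.000 - (-3)·1.000 - (-4)·-2.000) / (10) = 0.000
  y = (-4 - (-2)·0.000 - (1)·1.000 - (-3)·-2.000) / (9) = -1.222
  z = (10 - (4)·0.000 - (3)·-1.222 - (-4)·-2.000) / (12) = 0.472
  w = (-11 - (4)·0.000 - (2)·-1.222 - (3)·0.472) / (-13) = 0.767
Iteration 2:
  x = (-1 - (2)·-1.222 - (-3)·0.472 - (-4)·0.767) / (10) = 0.593
  y = (-4 - (-2)·0.593 - (1)·0.472 - (-3)·0.767) / (9) = -0.109
  z = (10 - (4)·0.593 - (3)·-0.109 - (-4)·0.767) / (12) = 0.919
  w = (-11 - (4)·0.593 - (2)·-0.109 - (3)·0.919) / (-13) = 1.224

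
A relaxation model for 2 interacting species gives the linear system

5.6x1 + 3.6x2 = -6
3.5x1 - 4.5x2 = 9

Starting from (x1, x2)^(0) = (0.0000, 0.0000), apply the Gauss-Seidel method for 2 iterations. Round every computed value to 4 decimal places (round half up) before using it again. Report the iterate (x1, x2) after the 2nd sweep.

Iteration 1:
  x1 = (-6 - (3.6)·0.0000) / (5.6) = -1.0714
  x2 = (9 - (3.5)·-1.0714) / (-4.5) = -2.8333
Iteration 2:
  x1 = (-6 - (3.6)·-2.8333) / (5.6) = 0.7500
  x2 = (9 - (3.5)·0.7500) / (-4.5) = -1.4167

(0.7500, -1.4167)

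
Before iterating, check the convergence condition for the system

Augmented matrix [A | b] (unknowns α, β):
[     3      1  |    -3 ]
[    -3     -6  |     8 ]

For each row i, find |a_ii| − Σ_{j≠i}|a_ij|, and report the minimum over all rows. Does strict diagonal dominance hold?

row 1: |3| − (1) = 2
row 2: |-6| − (3) = 3
minimum over rows = 2 → strictly diagonally dominant (convergence guaranteed)

2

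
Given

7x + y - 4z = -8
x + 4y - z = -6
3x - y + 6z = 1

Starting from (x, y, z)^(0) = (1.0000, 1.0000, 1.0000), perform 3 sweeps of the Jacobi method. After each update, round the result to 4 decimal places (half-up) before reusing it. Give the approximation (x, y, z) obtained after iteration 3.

(-0.7917, -1.1756, 0.4514)

Iteration 1:
  x = (-8 - (1)·1.0000 - (-4)·1.0000) / (7) = -0.7143
  y = (-6 - (1)·1.0000 - (-1)·1.0000) / (4) = -1.5000
  z = (1 - (3)·1.0000 - (-1)·1.0000) / (6) = -0.1667
Iteration 2:
  x = (-8 - (1)·-1.5000 - (-4)·-0.1667) / (7) = -1.0238
  y = (-6 - (1)·-0.7143 - (-1)·-0.1667) / (4) = -1.3631
  z = (1 - (3)·-0.7143 - (-1)·-1.5000) / (6) = 0.2738
Iteration 3:
  x = (-8 - (1)·-1.3631 - (-4)·0.2738) / (7) = -0.7917
  y = (-6 - (1)·-1.0238 - (-1)·0.2738) / (4) = -1.1756
  z = (1 - (3)·-1.0238 - (-1)·-1.3631) / (6) = 0.4514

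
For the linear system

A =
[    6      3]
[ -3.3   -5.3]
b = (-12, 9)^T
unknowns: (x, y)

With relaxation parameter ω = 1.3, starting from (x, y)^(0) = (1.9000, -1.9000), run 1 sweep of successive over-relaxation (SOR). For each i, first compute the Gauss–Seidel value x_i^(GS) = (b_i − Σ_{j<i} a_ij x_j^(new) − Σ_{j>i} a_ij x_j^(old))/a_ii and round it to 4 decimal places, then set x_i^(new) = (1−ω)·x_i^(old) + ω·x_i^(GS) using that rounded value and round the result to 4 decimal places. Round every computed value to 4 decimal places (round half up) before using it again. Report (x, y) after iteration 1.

Iteration 1:
  x: GS value = (-12 - (3)·-1.9000) / (6) = -1.0500;  x ← (1−ω)·1.9000 + ω·-1.0500 = -1.9350
  y: GS value = (9 - (-3.3)·-1.9350) / (-5.3) = -0.4933;  y ← (1−ω)·-1.9000 + ω·-0.4933 = -0.0713

(-1.9350, -0.0713)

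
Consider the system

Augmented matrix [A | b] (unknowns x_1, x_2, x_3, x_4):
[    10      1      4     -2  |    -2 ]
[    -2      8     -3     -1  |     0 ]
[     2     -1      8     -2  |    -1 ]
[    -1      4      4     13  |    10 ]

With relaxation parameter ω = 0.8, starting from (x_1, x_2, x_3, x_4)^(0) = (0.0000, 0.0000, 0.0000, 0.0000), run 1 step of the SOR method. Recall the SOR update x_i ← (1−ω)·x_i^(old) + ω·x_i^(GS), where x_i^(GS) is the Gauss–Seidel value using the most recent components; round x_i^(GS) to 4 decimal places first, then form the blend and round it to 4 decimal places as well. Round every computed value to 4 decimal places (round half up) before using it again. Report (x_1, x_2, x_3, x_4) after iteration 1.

Iteration 1:
  x_1: GS value = (-2 - (1)·0.0000 - (4)·0.0000 - (-2)·0.0000) / (10) = -0.2000;  x_1 ← (1−ω)·0.0000 + ω·-0.2000 = -0.1600
  x_2: GS value = (0 - (-2)·-0.1600 - (-3)·0.0000 - (-1)·0.0000) / (8) = -0.0400;  x_2 ← (1−ω)·0.0000 + ω·-0.0400 = -0.0320
  x_3: GS value = (-1 - (2)·-0.1600 - (-1)·-0.0320 - (-2)·0.0000) / (8) = -0.0890;  x_3 ← (1−ω)·0.0000 + ω·-0.0890 = -0.0712
  x_4: GS value = (10 - (-1)·-0.1600 - (4)·-0.0320 - (4)·-0.0712) / (13) = 0.7887;  x_4 ← (1−ω)·0.0000 + ω·0.7887 = 0.6310

(-0.1600, -0.0320, -0.0712, 0.6310)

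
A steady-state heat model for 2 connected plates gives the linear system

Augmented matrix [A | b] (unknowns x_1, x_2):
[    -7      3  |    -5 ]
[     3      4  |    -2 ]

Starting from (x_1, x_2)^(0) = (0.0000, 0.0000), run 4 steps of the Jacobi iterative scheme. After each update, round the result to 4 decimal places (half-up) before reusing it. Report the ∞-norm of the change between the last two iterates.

Iteration 1:
  x_1 = (-5 - (3)·0.0000) / (-7) = 0.7143
  x_2 = (-2 - (3)·0.0000) / (4) = -0.5000
Iteration 2:
  x_1 = (-5 - (3)·-0.5000) / (-7) = 0.5000
  x_2 = (-2 - (3)·0.7143) / (4) = -1.0357
Iteration 3:
  x_1 = (-5 - (3)·-1.0357) / (-7) = 0.2704
  x_2 = (-2 - (3)·0.5000) / (4) = -0.8750
Iteration 4:
  x_1 = (-5 - (3)·-0.8750) / (-7) = 0.3393
  x_2 = (-2 - (3)·0.2704) / (4) = -0.7028
Change: (0.0689, 0.1722) → max |·| = 0.1722

0.1722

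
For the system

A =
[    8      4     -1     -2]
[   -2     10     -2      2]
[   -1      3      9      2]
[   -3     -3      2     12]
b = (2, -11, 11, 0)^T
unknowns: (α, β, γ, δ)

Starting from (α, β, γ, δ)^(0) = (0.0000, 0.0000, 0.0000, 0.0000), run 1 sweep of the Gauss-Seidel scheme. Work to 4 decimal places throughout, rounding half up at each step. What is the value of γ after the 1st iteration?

Iteration 1:
  α = (2 - (4)·0.0000 - (-1)·0.0000 - (-2)·0.0000) / (8) = 0.2500
  β = (-11 - (-2)·0.2500 - (-2)·0.0000 - (2)·0.0000) / (10) = -1.0500
  γ = (11 - (-1)·0.2500 - (3)·-1.0500 - (2)·0.0000) / (9) = 1.6000
  δ = (0 - (-3)·0.2500 - (-3)·-1.0500 - (2)·1.6000) / (12) = -0.4667

1.6000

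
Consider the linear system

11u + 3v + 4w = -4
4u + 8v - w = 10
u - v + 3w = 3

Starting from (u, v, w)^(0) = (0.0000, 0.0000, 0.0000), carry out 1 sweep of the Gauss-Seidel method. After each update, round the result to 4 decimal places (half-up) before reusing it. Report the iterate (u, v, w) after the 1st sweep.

(-0.3636, 1.4318, 1.5985)

Iteration 1:
  u = (-4 - (3)·0.0000 - (4)·0.0000) / (11) = -0.3636
  v = (10 - (4)·-0.3636 - (-1)·0.0000) / (8) = 1.4318
  w = (3 - (1)·-0.3636 - (-1)·1.4318) / (3) = 1.5985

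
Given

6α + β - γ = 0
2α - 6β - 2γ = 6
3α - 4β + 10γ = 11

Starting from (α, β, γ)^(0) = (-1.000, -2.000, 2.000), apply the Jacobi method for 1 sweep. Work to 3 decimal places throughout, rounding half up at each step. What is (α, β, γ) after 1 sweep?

(0.667, -2.000, 0.600)

Iteration 1:
  α = (0 - (1)·-2.000 - (-1)·2.000) / (6) = 0.667
  β = (6 - (2)·-1.000 - (-2)·2.000) / (-6) = -2.000
  γ = (11 - (3)·-1.000 - (-4)·-2.000) / (10) = 0.600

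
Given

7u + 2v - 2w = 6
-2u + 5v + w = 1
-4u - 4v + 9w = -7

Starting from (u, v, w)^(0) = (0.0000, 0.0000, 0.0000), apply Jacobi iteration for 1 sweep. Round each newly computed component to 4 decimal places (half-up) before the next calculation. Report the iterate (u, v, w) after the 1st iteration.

(0.8571, 0.2000, -0.7778)

Iteration 1:
  u = (6 - (2)·0.0000 - (-2)·0.0000) / (7) = 0.8571
  v = (1 - (-2)·0.0000 - (1)·0.0000) / (5) = 0.2000
  w = (-7 - (-4)·0.0000 - (-4)·0.0000) / (9) = -0.7778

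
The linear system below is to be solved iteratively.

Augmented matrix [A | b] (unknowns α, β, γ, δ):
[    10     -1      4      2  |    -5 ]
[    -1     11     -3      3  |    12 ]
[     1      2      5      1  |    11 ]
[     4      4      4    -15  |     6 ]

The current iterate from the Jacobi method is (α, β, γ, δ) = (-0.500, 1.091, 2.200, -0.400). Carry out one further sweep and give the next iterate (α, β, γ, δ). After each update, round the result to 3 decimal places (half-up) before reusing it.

(-1.191, 1.755, 1.944, 0.344)

One sweep:
  α = (-5 - (-1)·1.091 - (4)·2.200 - (2)·-0.400) / (10) = -1.191
  β = (12 - (-1)·-0.500 - (-3)·2.200 - (3)·-0.400) / (11) = 1.755
  γ = (11 - (1)·-0.500 - (2)·1.091 - (1)·-0.400) / (5) = 1.944
  δ = (6 - (4)·-0.500 - (4)·1.091 - (4)·2.200) / (-15) = 0.344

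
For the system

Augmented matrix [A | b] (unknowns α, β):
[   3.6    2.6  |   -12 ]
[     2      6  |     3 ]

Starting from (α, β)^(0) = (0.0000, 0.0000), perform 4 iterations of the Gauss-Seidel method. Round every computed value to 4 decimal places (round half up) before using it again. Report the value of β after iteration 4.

2.1148

Iteration 1:
  α = (-12 - (2.6)·0.0000) / (3.6) = -3.3333
  β = (3 - (2)·-3.3333) / (6) = 1.6111
Iteration 2:
  α = (-12 - (2.6)·1.6111) / (3.6) = -4.4969
  β = (3 - (2)·-4.4969) / (6) = 1.9990
Iteration 3:
  α = (-12 - (2.6)·1.9990) / (3.6) = -4.7771
  β = (3 - (2)·-4.7771) / (6) = 2.0924
Iteration 4:
  α = (-12 - (2.6)·2.0924) / (3.6) = -4.8445
  β = (3 - (2)·-4.8445) / (6) = 2.1148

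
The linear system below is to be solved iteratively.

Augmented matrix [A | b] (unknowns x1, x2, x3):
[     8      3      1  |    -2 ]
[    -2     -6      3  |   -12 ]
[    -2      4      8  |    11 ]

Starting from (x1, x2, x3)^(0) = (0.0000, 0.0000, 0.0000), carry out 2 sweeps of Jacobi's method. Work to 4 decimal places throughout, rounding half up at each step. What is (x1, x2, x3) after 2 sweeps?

Iteration 1:
  x1 = (-2 - (3)·0.0000 - (1)·0.0000) / (8) = -0.2500
  x2 = (-12 - (-2)·0.0000 - (3)·0.0000) / (-6) = 2.0000
  x3 = (11 - (-2)·0.0000 - (4)·0.0000) / (8) = 1.3750
Iteration 2:
  x1 = (-2 - (3)·2.0000 - (1)·1.3750) / (8) = -1.1719
  x2 = (-12 - (-2)·-0.2500 - (3)·1.3750) / (-6) = 2.7708
  x3 = (11 - (-2)·-0.2500 - (4)·2.0000) / (8) = 0.3125

(-1.1719, 2.7708, 0.3125)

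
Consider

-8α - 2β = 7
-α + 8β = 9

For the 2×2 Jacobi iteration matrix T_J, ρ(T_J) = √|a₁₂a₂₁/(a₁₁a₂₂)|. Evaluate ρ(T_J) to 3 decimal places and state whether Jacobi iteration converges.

0.177

a₁₂a₂₁/(a₁₁a₂₂) = (-2)·(-1) / ((-8)·(8)) = -0.031250
ρ = √|-0.031250| = √0.031250 = 0.177
ρ < 1, so Jacobi converges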